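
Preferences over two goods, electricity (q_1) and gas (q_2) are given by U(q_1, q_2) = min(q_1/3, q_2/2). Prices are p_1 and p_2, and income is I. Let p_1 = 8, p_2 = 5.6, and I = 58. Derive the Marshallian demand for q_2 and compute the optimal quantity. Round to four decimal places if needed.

With perfect complements, no substitution: consume in ratio q_1:q_2 = 3:2.
Budget: p_1·q_1 + p_2·(2/3)·q_1 = I, so (3·p_1 + 2·p_2)·q_1 = 3·I.
Demand: q_1*(p_1,p_2,I) = 3·I/(3·p_1 + 2·p_2), q_2* = 2·I/(3·p_1 + 2·p_2).
Here 3·8 + 2·5.6 = 35.2, giving q_2* = 3.2955.

q_2* = 3.2955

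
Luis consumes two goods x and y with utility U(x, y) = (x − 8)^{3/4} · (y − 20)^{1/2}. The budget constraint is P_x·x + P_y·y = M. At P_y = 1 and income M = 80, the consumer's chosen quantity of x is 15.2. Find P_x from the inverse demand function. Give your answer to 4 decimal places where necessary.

MRS = (3/2)·(y−20)/(x−8). Tangency with P_x/P_y gives y−20 = (2/3)·(P_x/P_y)·(x−8).
Substituting into the budget: x* = 8 + 0.6·(M − 8·P_x − 20·P_y)/P_x, and y* = 20 + 0.4·(…)/P_y.
Set x* = 15.2 in the demand function and solve for P_x: P_x = 3.

P_x = 3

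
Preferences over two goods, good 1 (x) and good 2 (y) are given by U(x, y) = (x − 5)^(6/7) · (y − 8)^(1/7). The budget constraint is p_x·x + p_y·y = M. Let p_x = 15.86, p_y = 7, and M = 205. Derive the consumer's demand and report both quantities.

Let x' = x−5, y' = y−8. MRS = 6·y'/x' = p_x/p_y.
Substituting into the budget: x* = 5 + 6/7·(M − 5·p_x − 8·p_y)/p_x, and y* = 8 + 1/7·(…)/p_y.
Discretionary income = 205 − 5·15.86 − 8·7 = 69.7; x* = 5 + 6/7·69.7/15.86 = 8.7669; y* = 8 + 1/7·69.7/7 = 9.4224.

x* = 8.7669, y* = 9.4224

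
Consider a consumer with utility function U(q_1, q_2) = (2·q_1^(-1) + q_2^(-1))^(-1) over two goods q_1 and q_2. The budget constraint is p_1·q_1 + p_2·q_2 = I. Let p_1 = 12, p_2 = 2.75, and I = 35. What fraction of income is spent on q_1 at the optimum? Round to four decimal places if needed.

MU_q_1 ∝ 2·q_1^(-2), MU_q_2 ∝ q_2^(-2), so MRS = 2·(q_2/q_1)^(2) = p_1/p_2.
Solve for the ratio: q_2/q_1 = [(1/2)·p_1/p_2]^(0.5).
With the ratio pinned down, the budget gives q_1* = I/(p_1 + p_2·(q_2/q_1)) and q_2* = (q_2/q_1)·q_1*.
Numerically q_2/q_1 = 1.477098, so q_1* = 35/(12 + 2.75·1.477098) = 2.1791 and q_2* = 1.477098·2.1791 = 3.2187.
Expenditure on q_1: 12·2.1791 = 26.1486; share = 0.7471.

share on q_1 = 0.7471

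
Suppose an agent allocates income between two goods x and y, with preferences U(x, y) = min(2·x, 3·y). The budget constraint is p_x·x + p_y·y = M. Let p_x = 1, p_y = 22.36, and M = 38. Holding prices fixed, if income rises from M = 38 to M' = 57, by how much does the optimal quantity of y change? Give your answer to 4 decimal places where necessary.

With perfect complements, no substitution: consume in ratio x:y = 3:2.
Budget: p_x·x + p_y·(2/3)·x = M, so (3·p_x + 2·p_y)·x = 3·M.
Demand: x*(p_x,p_y,M) = 3·M/(3·p_x + 2·p_y), y* = 2·M/(3·p_x + 2·p_y).
Here 3·1 + 2·22.36 = 47.72, giving y* = 1.5926.
At M' = 57: y* = 2.3889. Change: 2.3889 − 1.5926 = 0.7963.

Δy* = 0.7963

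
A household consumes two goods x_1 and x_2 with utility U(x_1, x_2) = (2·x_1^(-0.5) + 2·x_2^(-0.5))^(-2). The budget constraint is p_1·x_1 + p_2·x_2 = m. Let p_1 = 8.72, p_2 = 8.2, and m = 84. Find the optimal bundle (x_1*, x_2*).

x_1* = 4.8659, x_2* = 5.0695

MU_x_1 ∝ 2·x_1^(-1.5), MU_x_2 ∝ 2·x_2^(-1.5), so MRS = (x_2/x_1)^(1.5) = p_1/p_2.
Hence x_2/x_1 = (p_1/p_2)^(1/(1.5)), i.e. raised to the 2/3 power.
With the ratio pinned down, the budget gives x_1* = m/(p_1 + p_2·(x_2/x_1)) and x_2* = (x_2/x_1)·x_1*.
Numerically x_2/x_1 = 1.041842, so x_1* = 84/(8.72 + 8.2·1.041842) = 4.8659 and x_2* = 1.041842·4.8659 = 5.0695.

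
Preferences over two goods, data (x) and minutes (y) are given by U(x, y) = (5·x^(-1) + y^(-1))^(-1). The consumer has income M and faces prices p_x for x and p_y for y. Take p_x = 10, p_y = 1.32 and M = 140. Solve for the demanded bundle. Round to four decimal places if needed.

MU_x ∝ 5·x^(-2), MU_y ∝ y^(-2), so MRS = 5·(y/x)^(2) = p_x/p_y.
Solve for the ratio: y/x = [(1/5)·p_x/p_y]^(0.5).
Substitute y = (y/x)·x into the budget: x* = M/(p_x + p_y·(y/x)).
Numerically y/x = 1.230915, so x* = 140/(10 + 1.32·1.230915) = 12.0432 and y* = 1.230915·12.0432 = 14.8242.

x* = 12.0432, y* = 14.8242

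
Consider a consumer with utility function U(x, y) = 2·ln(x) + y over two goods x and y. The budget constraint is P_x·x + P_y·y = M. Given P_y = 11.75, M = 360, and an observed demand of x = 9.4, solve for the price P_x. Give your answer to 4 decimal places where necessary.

P_x = 2.5

MU_x = 2/x, MU_y = 1. Tangency: 2/x = P_x/P_y.
So x*(P_x,P_y) = 2·P_y/P_x, independent of income; and y* = (M − 2·P_y)/P_y.
Set x* = 9.4 in the demand function and solve for P_x: P_x = 2.5.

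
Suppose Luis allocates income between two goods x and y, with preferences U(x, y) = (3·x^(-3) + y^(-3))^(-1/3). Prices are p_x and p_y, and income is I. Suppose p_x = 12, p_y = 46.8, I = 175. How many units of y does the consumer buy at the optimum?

MU_x ∝ 3·x^(-4), MU_y ∝ y^(-4), so MRS = 3·(y/x)^(4) = p_x/p_y.
Solve for the ratio: y/x = [(1/3)·p_x/p_y]^(0.25).
With the ratio pinned down, the budget gives x* = I/(p_x + p_y·(y/x)) and y* = (y/x)·x*.
Numerically y/x = 0.540696, so x* = 175/(12 + 46.8·0.540696) = 4.6911 and y* = 0.540696·4.6911 = 2.5365.

y* = 2.5365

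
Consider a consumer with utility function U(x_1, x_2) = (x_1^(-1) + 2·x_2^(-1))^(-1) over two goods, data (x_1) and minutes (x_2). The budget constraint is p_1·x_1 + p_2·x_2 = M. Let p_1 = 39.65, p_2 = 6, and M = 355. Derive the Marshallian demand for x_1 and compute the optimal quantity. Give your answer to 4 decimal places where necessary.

x_1* = 5.7758

MU_x_1 ∝ x_1^(-2), MU_x_2 ∝ 2·x_2^(-2), so MRS = (1/2)·(x_2/x_1)^(2) = p_1/p_2.
Solve for the ratio: x_2/x_1 = [2·p_1/p_2]^(0.5).
Substitute x_2 = (x_2/x_1)·x_1 into the budget: x_1* = M/(p_1 + p_2·(x_2/x_1)).
Numerically x_2/x_1 = 3.635473, so x_1* = 355/(39.65 + 6·3.635473) = 5.7758.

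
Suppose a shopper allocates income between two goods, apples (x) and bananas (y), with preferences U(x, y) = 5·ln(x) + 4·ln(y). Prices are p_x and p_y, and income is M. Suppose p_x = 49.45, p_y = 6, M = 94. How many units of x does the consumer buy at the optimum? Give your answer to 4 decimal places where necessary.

Demand: x*(p_x,p_y,M) = 5/9·M/p_x and y* = 4/9·M/p_y.
At p_x=49.45, p_y=6, M=94: x* = 5/9·94/49.45 = 1.0561.

x* = 1.0561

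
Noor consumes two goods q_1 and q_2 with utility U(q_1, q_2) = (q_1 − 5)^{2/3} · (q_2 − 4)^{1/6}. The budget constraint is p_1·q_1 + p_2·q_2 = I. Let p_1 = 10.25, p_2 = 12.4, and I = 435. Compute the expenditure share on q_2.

This is Cobb-Douglas in (q_1−5, q_2−4): tangency gives 2/3·p_2·(q_2−4) = 1/6·p_1·(q_1−5).
After buying the subsistence bundle (5, 4), a share 0.8 of the remaining income goes to q_1: q_1* = 5 + 0.8·(I − 5p_1 − 4p_2)/p_1.
Discretionary income = 435 − 5·10.25 − 4·12.4 = 334.15; q_1* = 5 + 0.8·334.15/10.25 = 31.08; q_2* = 4 + 0.2·334.15/12.4 = 9.3895.
Expenditure on q_2: 12.4·9.3895 = 116.43; share = 0.2677.

share on q_2 = 0.2677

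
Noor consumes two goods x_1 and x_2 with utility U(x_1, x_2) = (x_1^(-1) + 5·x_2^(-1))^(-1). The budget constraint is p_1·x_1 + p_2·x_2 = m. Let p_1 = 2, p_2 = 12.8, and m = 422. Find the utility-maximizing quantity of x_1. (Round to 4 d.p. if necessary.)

MRS = MU_x_1/MU_x_2 = (1/5)·(x_2/x_1)^(2). Set equal to p_1/p_2.
Hence x_2/x_1 = (5·p_1/p_2)^(1/(2)), i.e. raised to the 0.5 power.
With the ratio pinned down, the budget gives x_1* = m/(p_1 + p_2·(x_2/x_1)) and x_2* = (x_2/x_1)·x_1*.
Numerically x_2/x_1 = 0.883883, so x_1* = 422/(2 + 12.8·0.883883) = 31.6967.

x_1* = 31.6967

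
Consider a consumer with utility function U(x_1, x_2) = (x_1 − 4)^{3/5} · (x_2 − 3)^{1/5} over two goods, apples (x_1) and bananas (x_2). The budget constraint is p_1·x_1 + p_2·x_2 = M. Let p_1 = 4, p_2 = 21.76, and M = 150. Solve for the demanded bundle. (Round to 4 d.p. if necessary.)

x_1* = 16.885, x_2* = 3.7895

Let x_1' = x_1−4, x_2' = x_2−3. MRS = 3·x_2'/x_1' = p_1/p_2.
After buying the subsistence bundle (4, 3), a share 0.75 of the remaining income goes to x_1: x_1* = 4 + 0.75·(M − 4p_1 − 3p_2)/p_1.
Discretionary income = 150 − 4·4 − 3·21.76 = 68.72; x_1* = 4 + 0.75·68.72/4 = 16.885; x_2* = 3 + 0.25·68.72/21.76 = 3.7895.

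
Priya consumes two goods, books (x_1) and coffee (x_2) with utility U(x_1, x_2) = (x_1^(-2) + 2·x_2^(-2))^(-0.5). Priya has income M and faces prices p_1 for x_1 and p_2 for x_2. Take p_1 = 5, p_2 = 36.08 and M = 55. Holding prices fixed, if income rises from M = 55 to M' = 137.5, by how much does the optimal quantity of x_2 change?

Δx_2* = 1.8858

With the ratio pinned down, the budget gives x_1* = M/(p_1 + p_2·(x_2/x_1)) and x_2* = (x_2/x_1)·x_1*.
Numerically x_2/x_1 = 0.651995, so x_1* = 55/(5 + 36.08·0.651995) = 1.9282 and x_2* = 0.651995·1.9282 = 1.2572.
At M' = 137.5: x_2* = 3.1429. Change: 3.1429 − 1.2572 = 1.8858.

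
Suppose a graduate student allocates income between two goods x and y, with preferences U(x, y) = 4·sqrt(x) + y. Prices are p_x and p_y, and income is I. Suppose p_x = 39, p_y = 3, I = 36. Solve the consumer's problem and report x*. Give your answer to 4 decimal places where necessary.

x* = 0.0237

Utility is quasi-linear in y; the FOC for x is 2/√x = p_x/p_y.
Thus x* = (2·p_y/p_x)² — independent of I — with the rest of income spent on y.
Plugging in: x* = (2·3/39)² = 0.0237.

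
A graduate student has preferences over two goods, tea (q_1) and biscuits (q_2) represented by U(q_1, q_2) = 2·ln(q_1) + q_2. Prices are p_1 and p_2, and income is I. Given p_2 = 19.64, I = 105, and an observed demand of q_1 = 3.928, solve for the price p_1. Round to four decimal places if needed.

p_1 = 10

Set MRS = p_1/p_2: (2/q_1)/1 = p_1/p_2.
So q_1*(p_1,p_2) = 2·p_2/p_1, independent of income; and q_2* = (I − 2·p_2)/p_2.
Set q_1* = 3.928 in the demand function and solve for p_1: p_1 = 10.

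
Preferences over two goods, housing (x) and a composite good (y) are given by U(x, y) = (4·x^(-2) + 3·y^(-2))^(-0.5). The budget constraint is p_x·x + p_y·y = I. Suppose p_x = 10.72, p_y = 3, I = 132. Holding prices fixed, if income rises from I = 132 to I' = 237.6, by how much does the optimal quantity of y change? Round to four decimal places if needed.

With the ratio pinned down, the budget gives x* = I/(p_x + p_y·(y/x)) and y* = (y/x)·x*.
Numerically y/x = 1.38903, so x* = 132/(10.72 + 3·1.38903) = 8.8667 and y* = 1.38903·8.8667 = 12.3162.
At I' = 237.6: y* = 22.1691. Change: 22.1691 − 12.3162 = 9.8529.

Δy* = 9.8529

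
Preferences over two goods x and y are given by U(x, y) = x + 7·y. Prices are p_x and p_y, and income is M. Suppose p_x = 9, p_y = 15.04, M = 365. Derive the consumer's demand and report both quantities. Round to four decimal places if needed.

x* = 0, y* = 24.2686

Perfect substitutes: compare marginal utility per dollar. 1/p_x vs 7/p_y → 0.1111 vs 0.4654.
y gives more utility per dollar, so spend all income on y: y* = M/p_y, x* = 0.
Numerically: x* = 0, y* = 24.2686.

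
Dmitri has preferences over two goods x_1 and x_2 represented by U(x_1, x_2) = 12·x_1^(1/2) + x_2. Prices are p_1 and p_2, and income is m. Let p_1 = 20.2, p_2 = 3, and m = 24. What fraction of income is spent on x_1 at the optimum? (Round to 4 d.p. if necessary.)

MU_x_1 = 6/√x_1, MU_x_2 = 1. Tangency: 6/√x_1 = p_1/p_2.
Thus x_1* = (6·p_2/p_1)² — independent of m — with the rest of income spent on x_2.
Plugging in: x_1* = (6·3/20.2)² = 0.794, x_2* = 2.6535.
Expenditure on x_1: 20.2·0.794 = 16.0396; share = 0.6683.

share on x_1 = 0.6683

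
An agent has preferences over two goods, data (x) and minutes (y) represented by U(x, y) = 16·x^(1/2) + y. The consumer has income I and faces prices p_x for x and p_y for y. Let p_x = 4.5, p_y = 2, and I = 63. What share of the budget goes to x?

share on x = 0.903

Set MRS = p_x/p_y: 8·x^(−1/2) = p_x/p_y.
Solve: √x = 8·p_y/p_x, so x*(p_x,p_y) = (8·p_y/p_x)², and y* = (I − p_x·x*)/p_y.
Plugging in: x* = (8·2/4.5)² = 12.642, y* = 3.0556.
Expenditure on x: 4.5·12.642 = 56.8889; share = 0.903.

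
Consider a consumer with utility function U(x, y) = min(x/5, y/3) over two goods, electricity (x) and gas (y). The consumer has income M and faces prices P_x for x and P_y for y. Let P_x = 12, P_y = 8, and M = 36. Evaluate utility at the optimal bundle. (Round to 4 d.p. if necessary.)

V = 0.4286

With perfect complements, no substitution: consume in ratio x:y = 5:3.
Budget: P_x·x + P_y·(3/5)·x = M, so (5·P_x + 3·P_y)·x = 5·M.
Demand: x*(P_x,P_y,M) = 5·M/(5·P_x + 3·P_y), y* = 3·M/(5·P_x + 3·P_y).
Here 5·12 + 3·8 = 84, giving x* = 2.1429 and y* = 1.2857.
Utility at the optimum: U(2.1429, 1.2857) = 0.4286.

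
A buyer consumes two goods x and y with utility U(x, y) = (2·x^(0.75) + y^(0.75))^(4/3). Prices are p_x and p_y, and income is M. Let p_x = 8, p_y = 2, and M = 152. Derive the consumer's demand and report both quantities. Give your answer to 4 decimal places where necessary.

x* = 3.8, y* = 60.8

MRS = MU_x/MU_y = 2·(y/x)^(0.25). Set equal to p_x/p_y.
Hence y/x = ((1/2)·p_x/p_y)^(1/(0.25)), i.e. raised to the 4 power.
Substitute y = (y/x)·x into the budget: x* = M/(p_x + p_y·(y/x)).
Numerically y/x = 16, so x* = 152/(8 + 2·16) = 3.8 and y* = 16·3.8 = 60.8.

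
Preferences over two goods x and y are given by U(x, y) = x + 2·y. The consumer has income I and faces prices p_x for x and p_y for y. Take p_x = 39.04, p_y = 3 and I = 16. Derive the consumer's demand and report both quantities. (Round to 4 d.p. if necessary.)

x* = 0, y* = 5.3333

Perfect substitutes: compare marginal utility per dollar. 1/p_x vs 2/p_y → 0.0256 vs 0.6667.
y gives more utility per dollar, so spend all income on y: y* = I/p_y, x* = 0.
Numerically: x* = 0, y* = 5.3333.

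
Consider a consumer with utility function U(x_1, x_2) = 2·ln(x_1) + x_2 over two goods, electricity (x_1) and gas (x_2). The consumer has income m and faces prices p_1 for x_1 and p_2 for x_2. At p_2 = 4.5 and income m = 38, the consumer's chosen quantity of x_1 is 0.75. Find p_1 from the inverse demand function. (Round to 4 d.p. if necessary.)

Set MRS = p_1/p_2: (2/x_1)/1 = p_1/p_2.
So x_1*(p_1,p_2) = 2·p_2/p_1, independent of income; and x_2* = (m − 2·p_2)/p_2.
Set x_1* = 0.75 in the demand function and solve for p_1: p_1 = 12.

p_1 = 12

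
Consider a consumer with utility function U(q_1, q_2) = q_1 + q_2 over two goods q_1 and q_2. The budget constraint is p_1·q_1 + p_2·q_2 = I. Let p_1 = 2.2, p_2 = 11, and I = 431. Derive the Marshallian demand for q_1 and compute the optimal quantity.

Perfect substitutes: compare marginal utility per dollar. 1/p_1 vs 1/p_2 → 0.4545 vs 0.0909.
q_1 gives more utility per dollar, so spend all income on q_1: q_1* = I/p_1, q_2* = 0.
Numerically: q_1* = 195.9091, q_2* = 0.

q_1* = 195.9091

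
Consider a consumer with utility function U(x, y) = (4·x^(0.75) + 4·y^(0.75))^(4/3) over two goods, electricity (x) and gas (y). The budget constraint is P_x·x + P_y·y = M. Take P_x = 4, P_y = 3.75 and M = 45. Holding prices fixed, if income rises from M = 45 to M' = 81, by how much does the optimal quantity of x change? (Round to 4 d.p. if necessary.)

Δx* = 4.0657

MRS = MU_x/MU_y = (y/x)^(0.25). Set equal to P_x/P_y.
Solve for the ratio: y/x = [P_x/P_y]^(4).
Substitute y = (y/x)·x into the budget: x* = M/(P_x + P_y·(y/x)).
Numerically y/x = 1.294538, so x* = 45/(4 + 3.75·1.294538) = 5.0822.
At M' = 81: x* = 9.1479. Change: 9.1479 − 5.0822 = 4.0657.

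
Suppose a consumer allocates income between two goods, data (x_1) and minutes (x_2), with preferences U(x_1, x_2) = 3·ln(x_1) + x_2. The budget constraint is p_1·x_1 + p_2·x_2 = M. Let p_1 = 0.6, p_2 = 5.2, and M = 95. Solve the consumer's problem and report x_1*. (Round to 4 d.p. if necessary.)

So x_1*(p_1,p_2) = 3·p_2/p_1, independent of income; and x_2* = (M − 3·p_2)/p_2.
At the given prices: x_1* = 3·5.2/0.6 = 26.

x_1* = 26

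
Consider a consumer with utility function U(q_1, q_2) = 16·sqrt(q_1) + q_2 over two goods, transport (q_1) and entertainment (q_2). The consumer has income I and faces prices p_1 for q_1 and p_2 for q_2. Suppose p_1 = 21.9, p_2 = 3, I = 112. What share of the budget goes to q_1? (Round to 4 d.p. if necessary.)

share on q_1 = 0.2348

Thus q_1* = (8·p_2/p_1)² — independent of I — with the rest of income spent on q_2.
Plugging in: q_1* = (8·3/21.9)² = 1.201, q_2* = 28.5662.
Expenditure on q_1: 21.9·1.201 = 26.3014; share = 0.2348.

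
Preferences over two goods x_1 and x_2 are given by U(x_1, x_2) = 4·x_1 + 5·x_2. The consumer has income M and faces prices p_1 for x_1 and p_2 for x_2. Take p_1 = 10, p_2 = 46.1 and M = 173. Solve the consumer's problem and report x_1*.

x_1 gives more utility per dollar, so spend all income on x_1: x_1* = M/p_1, x_2* = 0.
Numerically: x_1* = 17.3, x_2* = 0.

x_1* = 17.3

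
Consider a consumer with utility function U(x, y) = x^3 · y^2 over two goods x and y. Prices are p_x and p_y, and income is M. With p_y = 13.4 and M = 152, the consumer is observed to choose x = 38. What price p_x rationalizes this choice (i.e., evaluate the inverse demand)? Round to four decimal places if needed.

Tangency: MRS = (3/2)·y/x = p_x/p_y.
Rearranging, p_y·y = (2/3)·p_x·x. Substituting into the budget gives p_x·x·(1 + (2/3)) = M.
Demand: x*(p_x,p_y,M) = 0.6·M/p_x and y* = 0.4·M/p_y.
Set x* = 38 in the demand function and solve for p_x: p_x = 2.4.

p_x = 2.4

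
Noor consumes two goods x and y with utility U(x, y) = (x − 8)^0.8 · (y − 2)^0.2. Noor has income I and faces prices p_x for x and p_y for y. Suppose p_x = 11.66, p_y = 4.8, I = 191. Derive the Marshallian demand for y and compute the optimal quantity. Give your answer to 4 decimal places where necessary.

Let x' = x−8, y' = y−2. MRS = 4·y'/x' = p_x/p_y.
Substituting into the budget: x* = 8 + 0.8·(I − 8·p_x − 2·p_y)/p_x, and y* = 2 + 0.2·(…)/p_y.
Discretionary income = 191 − 8·11.66 − 2·4.8 = 88.12; y* = 2 + 0.2·88.12/4.8 = 5.6717.

y* = 5.6717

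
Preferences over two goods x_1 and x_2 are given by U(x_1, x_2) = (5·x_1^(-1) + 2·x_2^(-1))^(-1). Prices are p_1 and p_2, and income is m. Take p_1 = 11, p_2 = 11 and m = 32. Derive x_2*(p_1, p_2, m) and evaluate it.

x_2* = 1.1271

From the CES first-order condition, (5/2)·(x_2/x_1)^(2) = p_1/p_2.
Solve for the ratio: x_2/x_1 = [(2/5)·p_1/p_2]^(0.5).
Substitute x_2 = (x_2/x_1)·x_1 into the budget: x_1* = m/(p_1 + p_2·(x_2/x_1)).
Numerically x_2/x_1 = 0.632456, so x_1* = 32/(11 + 11·0.632456) = 1.782 and x_2* = 0.632456·1.782 = 1.1271.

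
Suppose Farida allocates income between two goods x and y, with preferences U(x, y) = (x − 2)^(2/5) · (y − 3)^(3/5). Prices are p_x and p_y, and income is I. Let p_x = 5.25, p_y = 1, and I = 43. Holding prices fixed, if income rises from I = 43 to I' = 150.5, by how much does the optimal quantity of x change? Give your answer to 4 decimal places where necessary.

MRS = (2/3)·(y−3)/(x−2). Tangency with p_x/p_y gives y−3 = (3/2)·(p_x/p_y)·(x−2).
After buying the subsistence bundle (2, 3), a share 0.4 of the remaining income goes to x: x* = 2 + 0.4·(I − 2p_x − 3p_y)/p_x.
Discretionary income = 43 − 2·5.25 − 3·1 = 29.5; x* = 2 + 0.4·29.5/5.25 = 4.2476.
At I' = 150.5: x* = 12.4381. Change: 12.4381 − 4.2476 = 8.1905.

Δx* = 8.1905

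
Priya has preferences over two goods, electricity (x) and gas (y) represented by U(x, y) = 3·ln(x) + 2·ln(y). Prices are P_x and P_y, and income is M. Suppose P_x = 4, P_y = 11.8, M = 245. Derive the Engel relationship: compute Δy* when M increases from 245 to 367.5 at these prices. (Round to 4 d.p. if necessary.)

Demand: x*(P_x,P_y,M) = 0.6·M/P_x and y* = 0.4·M/P_y.
At P_x=4, P_y=11.8, M=245: y* = 0.4·245/11.8 = 8.3051.
At M' = 367.5: y* = 12.4576. Change: 12.4576 − 8.3051 = 4.1525.

Δy* = 4.1525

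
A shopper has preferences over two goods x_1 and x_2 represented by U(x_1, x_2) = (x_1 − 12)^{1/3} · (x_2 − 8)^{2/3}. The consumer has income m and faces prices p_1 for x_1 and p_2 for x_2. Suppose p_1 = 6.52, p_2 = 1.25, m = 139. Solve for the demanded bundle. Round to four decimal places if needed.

x_1* = 14.5951, x_2* = 35.072

Substituting into the budget: x_1* = 12 + 1/3·(m − 12·p_1 − 8·p_2)/p_1, and x_2* = 8 + 2/3·(…)/p_2.
Discretionary income = 139 − 12·6.52 − 8·1.25 = 50.76; x_1* = 12 + 1/3·50.76/6.52 = 14.5951; x_2* = 8 + 2/3·50.76/1.25 = 35.072.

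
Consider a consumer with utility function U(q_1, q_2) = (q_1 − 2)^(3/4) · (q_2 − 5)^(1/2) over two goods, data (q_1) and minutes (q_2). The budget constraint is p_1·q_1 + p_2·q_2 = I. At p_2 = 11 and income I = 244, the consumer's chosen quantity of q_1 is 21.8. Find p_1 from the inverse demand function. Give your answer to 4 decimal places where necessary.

MRS = (3/2)·(q_2−5)/(q_1−2). Tangency with p_1/p_2 gives q_2−5 = (2/3)·(p_1/p_2)·(q_1−2).
After buying the subsistence bundle (2, 5), a share 0.6 of the remaining income goes to q_1: q_1* = 2 + 0.6·(I − 2p_1 − 5p_2)/p_1.
Set q_1* = 21.8 in the demand function and solve for p_1: p_1 = 5.4.

p_1 = 5.4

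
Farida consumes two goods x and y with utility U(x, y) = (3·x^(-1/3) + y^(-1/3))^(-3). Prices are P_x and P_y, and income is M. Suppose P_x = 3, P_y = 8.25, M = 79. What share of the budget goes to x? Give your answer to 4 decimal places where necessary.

MRS = MU_x/MU_y = 3·(y/x)^(4/3). Set equal to P_x/P_y.
Hence y/x = ((1/3)·P_x/P_y)^(1/(4/3)), i.e. raised to the 0.75 power.
With the ratio pinned down, the budget gives x* = M/(P_x + P_y·(y/x)) and y* = (y/x)·x*.
Numerically y/x = 0.205428, so x* = 79/(3 + 8.25·0.205428) = 16.8272 and y* = 0.205428·16.8272 = 3.4568.
Expenditure on x: 3·16.8272 = 50.4816; share = 0.639.

share on x = 0.639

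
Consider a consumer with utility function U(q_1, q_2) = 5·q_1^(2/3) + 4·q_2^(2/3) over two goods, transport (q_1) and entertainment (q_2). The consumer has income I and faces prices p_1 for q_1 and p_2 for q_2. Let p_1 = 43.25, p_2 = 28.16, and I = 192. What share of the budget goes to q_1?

MU_q_1 ∝ 5·q_1^(-1/3), MU_q_2 ∝ 4·q_2^(-1/3), so MRS = (5/4)·(q_2/q_1)^(1/3) = p_1/p_2.
Hence q_2/q_1 = ((4/5)·p_1/p_2)^(1/(1/3)), i.e. raised to the 3 power.
With the ratio pinned down, the budget gives q_1* = I/(p_1 + p_2·(q_2/q_1)) and q_2* = (q_2/q_1)·q_1*.
Numerically q_2/q_1 = 1.854942, so q_1* = 192/(43.25 + 28.16·1.854942) = 2.0108 and q_2* = 1.854942·2.0108 = 3.7299.
Expenditure on q_1: 43.25·2.0108 = 86.9664; share = 0.4529.

share on q_1 = 0.4529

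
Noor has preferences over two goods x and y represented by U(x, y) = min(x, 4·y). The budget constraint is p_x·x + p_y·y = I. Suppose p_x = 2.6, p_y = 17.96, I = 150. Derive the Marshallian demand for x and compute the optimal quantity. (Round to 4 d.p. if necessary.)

x* = 21.1566

Leontief preferences: the optimum is at the kink where x/4 = y/1, i.e. y = (1/4)·x.
Budget: p_x·x + p_y·(1/4)·x = I, so (4·p_x + p_y)·x = 4·I.
Demand: x*(p_x,p_y,I) = 4·I/(4·p_x + p_y), y* = I/(4·p_x + p_y).
Here 4·2.6 + 17.96 = 28.36, giving x* = 21.1566.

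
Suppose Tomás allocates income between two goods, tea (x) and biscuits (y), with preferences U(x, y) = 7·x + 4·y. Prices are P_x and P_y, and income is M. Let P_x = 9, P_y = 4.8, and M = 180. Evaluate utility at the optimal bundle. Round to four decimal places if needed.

y gives more utility per dollar, so spend all income on y: y* = M/P_y, x* = 0.
Numerically: x* = 0, y* = 37.5.
Utility at the optimum: U(0, 37.5) = 150.

V = 150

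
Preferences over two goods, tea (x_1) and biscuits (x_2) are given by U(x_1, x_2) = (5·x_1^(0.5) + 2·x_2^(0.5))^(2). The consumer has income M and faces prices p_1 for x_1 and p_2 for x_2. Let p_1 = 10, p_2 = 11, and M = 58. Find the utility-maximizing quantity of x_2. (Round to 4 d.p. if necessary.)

Numerically x_2/x_1 = 0.132231, so x_1* = 58/(10 + 11·0.132231) = 5.0635 and x_2* = 0.132231·5.0635 = 0.6696.

x_2* = 0.6696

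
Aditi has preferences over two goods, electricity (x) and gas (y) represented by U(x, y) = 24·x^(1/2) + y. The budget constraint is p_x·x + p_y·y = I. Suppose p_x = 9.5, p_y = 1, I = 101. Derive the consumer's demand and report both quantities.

Thus x* = (12·p_y/p_x)² — independent of I — with the rest of income spent on y.
Plugging in: x* = (12·1/9.5)² = 1.5956, y* = 85.8421.

x* = 1.5956, y* = 85.8421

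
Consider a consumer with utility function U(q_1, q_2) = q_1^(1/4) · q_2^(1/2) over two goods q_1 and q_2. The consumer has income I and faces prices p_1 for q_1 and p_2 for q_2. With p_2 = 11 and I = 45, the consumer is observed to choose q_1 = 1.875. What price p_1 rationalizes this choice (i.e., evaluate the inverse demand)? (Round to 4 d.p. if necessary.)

p_1 = 8

MU_q_1/MU_q_2 = (0.25·q_2)/(0.5·q_1); tangency sets this equal to p_1/p_2.
Rearranging, p_2·q_2 = 2·p_1·q_1. Substituting into the budget gives p_1·q_1·(1 + 2) = I.
Demand: q_1*(p_1,p_2,I) = 1/3·I/p_1 and q_2* = 2/3·I/p_2.
Set q_1* = 1.875 in the demand function and solve for p_1: p_1 = 8.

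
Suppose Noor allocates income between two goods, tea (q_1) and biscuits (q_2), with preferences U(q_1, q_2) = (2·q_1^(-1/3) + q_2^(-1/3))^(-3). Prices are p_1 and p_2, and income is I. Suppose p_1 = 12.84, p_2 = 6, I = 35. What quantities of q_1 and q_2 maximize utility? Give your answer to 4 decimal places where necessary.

q_1* = 1.8275, q_2* = 1.9226

MRS = MU_q_1/MU_q_2 = 2·(q_2/q_1)^(4/3). Set equal to p_1/p_2.
Hence q_2/q_1 = ((1/2)·p_1/p_2)^(1/(4/3)), i.e. raised to the 0.75 power.
With the ratio pinned down, the budget gives q_1* = I/(p_1 + p_2·(q_2/q_1)) and q_2* = (q_2/q_1)·q_1*.
Numerically q_2/q_1 = 1.052054, so q_1* = 35/(12.84 + 6·1.052054) = 1.8275 and q_2* = 1.052054·1.8275 = 1.9226.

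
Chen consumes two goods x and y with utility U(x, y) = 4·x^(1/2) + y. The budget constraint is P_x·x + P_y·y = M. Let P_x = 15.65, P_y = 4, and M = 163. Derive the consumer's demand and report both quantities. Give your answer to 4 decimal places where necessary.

x* = 0.2613, y* = 39.7276

Utility is quasi-linear in y; the FOC for x is 2/√x = P_x/P_y.
Solve: √x = 2·P_y/P_x, so x*(P_x,P_y) = (2·P_y/P_x)², and y* = (M − P_x·x*)/P_y.
Plugging in: x* = (2·4/15.65)² = 0.2613, y* = 39.7276.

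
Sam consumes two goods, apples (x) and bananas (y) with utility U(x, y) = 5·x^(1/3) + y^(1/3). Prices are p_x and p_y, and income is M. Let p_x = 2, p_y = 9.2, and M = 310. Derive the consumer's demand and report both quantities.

x* = 148.7948, y* = 1.349

MU_x ∝ 5·x^(-2/3), MU_y ∝ y^(-2/3), so MRS = 5·(y/x)^(2/3) = p_x/p_y.
Hence y/x = ((1/5)·p_x/p_y)^(1/(2/3)), i.e. raised to the 1.5 power.
With the ratio pinned down, the budget gives x* = M/(p_x + p_y·(y/x)) and y* = (y/x)·x*.
Numerically y/x = 0.009066, so x* = 310/(2 + 9.2·0.009066) = 148.7948 and y* = 0.009066·148.7948 = 1.349.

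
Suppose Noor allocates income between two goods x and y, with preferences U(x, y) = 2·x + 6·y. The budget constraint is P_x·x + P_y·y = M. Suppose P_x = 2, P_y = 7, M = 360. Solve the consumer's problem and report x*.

Numerically: x* = 180, y* = 0.

x* = 180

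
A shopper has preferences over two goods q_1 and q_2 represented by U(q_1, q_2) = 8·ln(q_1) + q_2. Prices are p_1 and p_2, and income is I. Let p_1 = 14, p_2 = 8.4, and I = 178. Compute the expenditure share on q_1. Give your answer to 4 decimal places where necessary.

MU_q_1 = 8/q_1, MU_q_2 = 1. Tangency: 8/q_1 = p_1/p_2.
So q_1*(p_1,p_2) = 8·p_2/p_1, independent of income; and q_2* = (I − 8·p_2)/p_2.
At the given prices: q_1* = 8·8.4/14 = 4.8, and q_2* = 13.1905.
Expenditure on q_1: 14·4.8 = 67.2; share = 0.3775.

share on q_1 = 0.3775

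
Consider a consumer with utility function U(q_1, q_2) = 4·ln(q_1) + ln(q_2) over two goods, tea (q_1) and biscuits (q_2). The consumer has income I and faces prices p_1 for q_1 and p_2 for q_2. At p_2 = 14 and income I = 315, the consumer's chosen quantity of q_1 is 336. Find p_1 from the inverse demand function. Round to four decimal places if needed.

p_1 = 0.75

Tangency: MRS = 4·q_2/q_1 = p_1/p_2.
So 4·p_2·q_2 = p_1·q_1; combined with the budget, a share 0.8 of income goes to q_1.
Demand: q_1*(p_1,p_2,I) = 0.8·I/p_1 and q_2* = 0.2·I/p_2.
Set q_1* = 336 in the demand function and solve for p_1: p_1 = 0.75.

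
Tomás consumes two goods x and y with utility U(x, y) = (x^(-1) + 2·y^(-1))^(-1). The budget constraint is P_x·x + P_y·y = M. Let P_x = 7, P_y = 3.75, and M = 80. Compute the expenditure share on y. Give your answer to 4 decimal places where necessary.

share on y = 0.5086

From the CES first-order condition, (1/2)·(y/x)^(2) = P_x/P_y.
Solve for the ratio: y/x = [2·P_x/P_y]^(0.5).
Substitute y = (y/x)·x into the budget: x* = M/(P_x + P_y·(y/x)).
Numerically y/x = 1.932184, so x* = 80/(7 + 3.75·1.932184) = 5.6157 and y* = 1.932184·5.6157 = 10.8506.
Expenditure on y: 3.75·10.8506 = 40.6899; share = 0.5086.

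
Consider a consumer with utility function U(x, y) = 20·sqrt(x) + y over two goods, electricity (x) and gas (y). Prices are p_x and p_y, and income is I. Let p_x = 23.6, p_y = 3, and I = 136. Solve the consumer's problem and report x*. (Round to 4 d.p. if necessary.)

x* = 1.6159

MU_x = 10/√x, MU_y = 1. Tangency: 10/√x = p_x/p_y.
Solve: √x = 10·p_y/p_x, so x*(p_x,p_y) = (10·p_y/p_x)², and y* = (I − p_x·x*)/p_y.
Plugging in: x* = (10·3/23.6)² = 1.6159.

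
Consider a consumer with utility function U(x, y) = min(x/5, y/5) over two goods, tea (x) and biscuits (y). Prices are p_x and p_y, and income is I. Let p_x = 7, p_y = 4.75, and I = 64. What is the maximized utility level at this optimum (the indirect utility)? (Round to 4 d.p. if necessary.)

Here 5·7 + 5·4.75 = 58.75, giving x* = 5.4468 and y* = 5.4468.
Utility at the optimum: U(5.4468, 5.4468) = 1.0894.

V = 1.0894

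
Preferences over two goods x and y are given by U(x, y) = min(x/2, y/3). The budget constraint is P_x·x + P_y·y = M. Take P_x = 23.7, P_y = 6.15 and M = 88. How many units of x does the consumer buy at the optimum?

x* = 2.6727

Leontief preferences: the optimum is at the kink where x/2 = y/3, i.e. y = (3/2)·x.
Budget: P_x·x + P_y·(3/2)·x = M, so (2·P_x + 3·P_y)·x = 2·M.
Demand: x*(P_x,P_y,M) = 2·M/(2·P_x + 3·P_y), y* = 3·M/(2·P_x + 3·P_y).
Here 2·23.7 + 3·6.15 = 65.85, giving x* = 2.6727.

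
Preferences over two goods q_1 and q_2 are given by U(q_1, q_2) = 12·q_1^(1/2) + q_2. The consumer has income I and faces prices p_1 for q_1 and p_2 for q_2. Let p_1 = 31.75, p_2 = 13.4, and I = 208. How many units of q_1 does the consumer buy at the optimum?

q_1* = 6.4125

MU_q_1 = 6/√q_1, MU_q_2 = 1. Tangency: 6/√q_1 = p_1/p_2.
Solve: √q_1 = 6·p_2/p_1, so q_1*(p_1,p_2) = (6·p_2/p_1)², and q_2* = (I − p_1·q_1*)/p_2.
Plugging in: q_1* = (6·13.4/31.75)² = 6.4125.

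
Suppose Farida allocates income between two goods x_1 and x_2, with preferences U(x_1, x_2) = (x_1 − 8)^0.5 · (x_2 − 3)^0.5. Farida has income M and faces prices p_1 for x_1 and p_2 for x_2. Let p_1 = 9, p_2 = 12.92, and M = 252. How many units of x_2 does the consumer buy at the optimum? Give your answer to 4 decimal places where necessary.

x_2* = 8.4659

Substituting into the budget: x_1* = 8 + 0.5·(M − 8·p_1 − 3·p_2)/p_1, and x_2* = 3 + 0.5·(…)/p_2.
Discretionary income = 252 − 8·9 − 3·12.92 = 141.24; x_2* = 3 + 0.5·141.24/12.92 = 8.4659.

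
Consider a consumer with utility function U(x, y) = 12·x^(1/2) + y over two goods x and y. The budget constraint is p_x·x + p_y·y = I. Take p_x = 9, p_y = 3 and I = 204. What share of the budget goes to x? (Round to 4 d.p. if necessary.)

Set MRS = p_x/p_y: 6·x^(−1/2) = p_x/p_y.
Thus x* = (6·p_y/p_x)² — independent of I — with the rest of income spent on y.
Plugging in: x* = (6·3/9)² = 4, y* = 56.
Expenditure on x: 9·4 = 36; share = 0.1765.

share on x = 0.1765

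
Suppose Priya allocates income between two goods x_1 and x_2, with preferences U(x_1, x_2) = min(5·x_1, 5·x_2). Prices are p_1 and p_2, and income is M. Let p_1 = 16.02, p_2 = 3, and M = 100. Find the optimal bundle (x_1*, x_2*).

With perfect complements, no substitution: consume in ratio x_1:x_2 = 5:5.
Budget: p_1·x_1 + p_2·x_1 = M, so (5·p_1 + 5·p_2)·x_1 = 5·M.
Demand: x_1*(p_1,p_2,M) = 5·M/(5·p_1 + 5·p_2), x_2* = 5·M/(5·p_1 + 5·p_2).
Here 5·16.02 + 5·3 = 95.1, giving x_1* = 5.2576 and x_2* = 5.2576.

x_1* = 5.2576, x_2* = 5.2576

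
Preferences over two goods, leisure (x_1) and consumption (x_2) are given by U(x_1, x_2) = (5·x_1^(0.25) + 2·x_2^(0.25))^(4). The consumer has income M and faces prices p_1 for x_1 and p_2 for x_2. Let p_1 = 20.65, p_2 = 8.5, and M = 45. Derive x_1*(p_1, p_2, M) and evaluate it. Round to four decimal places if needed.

Substitute x_2 = (x_2/x_1)·x_1 into the budget: x_1* = M/(p_1 + p_2·(x_2/x_1)).
Numerically x_2/x_1 = 0.962531, so x_1* = 45/(20.65 + 8.5·0.962531) = 1.5608.

x_1* = 1.5608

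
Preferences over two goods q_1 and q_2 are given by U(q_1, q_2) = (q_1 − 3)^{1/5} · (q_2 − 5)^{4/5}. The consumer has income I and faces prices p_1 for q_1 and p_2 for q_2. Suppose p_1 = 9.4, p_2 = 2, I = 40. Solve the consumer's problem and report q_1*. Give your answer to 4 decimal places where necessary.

q_1* = 3.0383

Let q_1' = q_1−3, q_2' = q_2−5. MRS = (1/4)·q_2'/q_1' = p_1/p_2.
After buying the subsistence bundle (3, 5), a share 0.2 of the remaining income goes to q_1: q_1* = 3 + 0.2·(I − 3p_1 − 5p_2)/p_1.
Discretionary income = 40 − 3·9.4 − 5·2 = 1.8; q_1* = 3 + 0.2·1.8/9.4 = 3.0383.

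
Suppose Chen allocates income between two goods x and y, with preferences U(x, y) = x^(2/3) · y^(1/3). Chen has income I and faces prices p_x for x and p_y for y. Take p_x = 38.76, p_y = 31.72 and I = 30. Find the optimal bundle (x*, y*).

The MRS is 2·y/x. Set MRS = p_x/p_y.
So 2/3·p_y·y = 1/3·p_x·x; combined with the budget, a share 2/3 of income goes to x.
Demand: x*(p_x,p_y,I) = 2/3·I/p_x and y* = 1/3·I/p_y.
At p_x=38.76, p_y=31.72, I=30: x* = 2/3·30/38.76 = 0.516, y* = 0.3153.

x* = 0.516, y* = 0.3153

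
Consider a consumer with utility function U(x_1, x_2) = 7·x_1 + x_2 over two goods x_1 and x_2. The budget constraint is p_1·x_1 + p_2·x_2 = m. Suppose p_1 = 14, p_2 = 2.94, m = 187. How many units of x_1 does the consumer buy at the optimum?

x_1* = 13.3571

x_1 gives more utility per dollar, so spend all income on x_1: x_1* = m/p_1, x_2* = 0.
Numerically: x_1* = 13.3571, x_2* = 0.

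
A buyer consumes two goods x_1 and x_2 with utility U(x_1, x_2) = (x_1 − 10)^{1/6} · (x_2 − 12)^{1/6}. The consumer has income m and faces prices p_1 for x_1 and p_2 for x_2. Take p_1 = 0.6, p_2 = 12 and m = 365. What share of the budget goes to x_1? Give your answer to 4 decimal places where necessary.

After buying the subsistence bundle (10, 12), a share 0.5 of the remaining income goes to x_1: x_1* = 10 + 0.5·(m − 10p_1 − 12p_2)/p_1.
Discretionary income = 365 − 10·0.6 − 12·12 = 215; x_1* = 10 + 0.5·215/0.6 = 189.1667; x_2* = 12 + 0.5·215/12 = 20.9583.
Expenditure on x_1: 0.6·189.1667 = 113.5; share = 0.311.

share on x_1 = 0.311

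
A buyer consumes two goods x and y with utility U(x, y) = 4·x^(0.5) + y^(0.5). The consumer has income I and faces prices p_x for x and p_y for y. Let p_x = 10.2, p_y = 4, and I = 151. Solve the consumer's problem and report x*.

MU_x ∝ 4·x^(-0.5), MU_y ∝ y^(-0.5), so MRS = 4·(y/x)^(0.5) = p_x/p_y.
Solve for the ratio: y/x = [(1/4)·p_x/p_y]^(2).
Substitute y = (y/x)·x into the budget: x* = I/(p_x + p_y·(y/x)).
Numerically y/x = 0.406406, so x* = 151/(10.2 + 4·0.406406) = 12.7689.

x* = 12.7689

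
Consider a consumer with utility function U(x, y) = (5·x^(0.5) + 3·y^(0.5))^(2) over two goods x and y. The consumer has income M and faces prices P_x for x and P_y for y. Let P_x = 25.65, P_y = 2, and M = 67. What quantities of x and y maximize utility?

x* = 0.465, y* = 27.536

MRS = MU_x/MU_y = (5/3)·(y/x)^(0.5). Set equal to P_x/P_y.
Hence y/x = ((3/5)·P_x/P_y)^(1/(0.5)), i.e. raised to the 2 power.
Substitute y = (y/x)·x into the budget: x* = M/(P_x + P_y·(y/x)).
Numerically y/x = 59.213025, so x* = 67/(25.65 + 2·59.213025) = 0.465 and y* = 59.213025·0.465 = 27.536.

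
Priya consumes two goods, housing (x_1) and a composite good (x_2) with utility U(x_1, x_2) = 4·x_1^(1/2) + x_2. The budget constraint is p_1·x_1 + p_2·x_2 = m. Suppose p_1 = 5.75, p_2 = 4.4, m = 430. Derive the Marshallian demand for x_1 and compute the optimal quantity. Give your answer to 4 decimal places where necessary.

MU_x_1 = 2/√x_1, MU_x_2 = 1. Tangency: 2/√x_1 = p_1/p_2.
Solve: √x_1 = 2·p_2/p_1, so x_1*(p_1,p_2) = (2·p_2/p_1)², and x_2* = (m − p_1·x_1*)/p_2.
Plugging in: x_1* = (2·4.4/5.75)² = 2.3422.

x_1* = 2.3422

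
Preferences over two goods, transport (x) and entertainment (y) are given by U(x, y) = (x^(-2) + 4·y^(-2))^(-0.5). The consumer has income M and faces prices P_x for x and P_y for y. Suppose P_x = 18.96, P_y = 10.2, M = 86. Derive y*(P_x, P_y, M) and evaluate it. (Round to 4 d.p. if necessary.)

y* = 4.3185

MRS = MU_x/MU_y = (1/4)·(y/x)^(3). Set equal to P_x/P_y.
Hence y/x = (4·P_x/P_y)^(1/(3)), i.e. raised to the 1/3 power.
With the ratio pinned down, the budget gives x* = M/(P_x + P_y·(y/x)) and y* = (y/x)·x*.
Numerically y/x = 1.951788, so x* = 86/(18.96 + 10.2·1.951788) = 2.2126 and y* = 1.951788·2.2126 = 4.3185.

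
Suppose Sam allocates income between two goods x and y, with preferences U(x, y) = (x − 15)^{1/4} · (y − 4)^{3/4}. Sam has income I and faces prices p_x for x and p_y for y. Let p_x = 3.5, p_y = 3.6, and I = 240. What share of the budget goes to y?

share on y = 0.6009

Let x' = x−15, y' = y−4. MRS = (1/3)·y'/x' = p_x/p_y.
After buying the subsistence bundle (15, 4), a share 0.25 of the remaining income goes to x: x* = 15 + 0.25·(I − 15p_x − 4p_y)/p_x.
Discretionary income = 240 − 15·3.5 − 4·3.6 = 173.1; x* = 15 + 0.25·173.1/3.5 = 27.3643; y* = 4 + 0.75·173.1/3.6 = 40.0625.
Expenditure on y: 3.6·40.0625 = 144.225; share = 0.6009.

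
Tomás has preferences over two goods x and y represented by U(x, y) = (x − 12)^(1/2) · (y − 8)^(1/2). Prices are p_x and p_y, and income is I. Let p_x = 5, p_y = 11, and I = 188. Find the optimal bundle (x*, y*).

x* = 16, y* = 9.8182

Let x' = x−12, y' = y−8. MRS = y'/x' = p_x/p_y.
After buying the subsistence bundle (12, 8), a share 0.5 of the remaining income goes to x: x* = 12 + 0.5·(I − 12p_x − 8p_y)/p_x.
Discretionary income = 188 − 12·5 − 8·11 = 40; x* = 12 + 0.5·40/5 = 16; y* = 8 + 0.5·40/11 = 9.8182.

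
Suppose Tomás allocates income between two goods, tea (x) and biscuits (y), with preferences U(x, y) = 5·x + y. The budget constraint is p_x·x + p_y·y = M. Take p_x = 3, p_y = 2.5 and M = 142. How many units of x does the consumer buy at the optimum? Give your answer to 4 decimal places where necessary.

x* = 47.3333

Perfect substitutes: compare marginal utility per dollar. 5/p_x vs 1/p_y → 1.6667 vs 0.4.
x gives more utility per dollar, so spend all income on x: x* = M/p_x, y* = 0.
Numerically: x* = 47.3333, y* = 0.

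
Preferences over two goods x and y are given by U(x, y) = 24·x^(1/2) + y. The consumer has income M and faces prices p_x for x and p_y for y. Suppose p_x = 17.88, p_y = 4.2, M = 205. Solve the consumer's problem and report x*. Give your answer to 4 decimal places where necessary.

x* = 7.9456

Set MRS = p_x/p_y: 12·x^(−1/2) = p_x/p_y.
Thus x* = (12·p_y/p_x)² — independent of M — with the rest of income spent on y.
Plugging in: x* = (12·4.2/17.88)² = 7.9456.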